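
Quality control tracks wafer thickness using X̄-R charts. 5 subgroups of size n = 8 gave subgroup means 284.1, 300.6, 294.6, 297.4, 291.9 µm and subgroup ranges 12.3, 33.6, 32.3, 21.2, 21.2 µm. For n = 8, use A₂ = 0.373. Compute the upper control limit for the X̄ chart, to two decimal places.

X̄̄ = (284.1 + 300.6 + 294.6 + 297.4 + 291.9) / 5 = 1468.6000 / 5 = 293.7200
R̄ = (12.3 + 33.6 + 32.3 + 21.2 + 21.2) / 5 = 120.6000 / 5 = 24.1200
UCL = X̄̄ + A₂·R̄ = 293.7200 + 0.373 × 24.1200 = 302.7168

302.72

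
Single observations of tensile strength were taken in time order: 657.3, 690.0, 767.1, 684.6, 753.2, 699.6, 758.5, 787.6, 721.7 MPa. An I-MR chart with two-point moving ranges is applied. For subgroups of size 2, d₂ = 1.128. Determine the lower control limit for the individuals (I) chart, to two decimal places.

568.68

X̄ = (657.3 + 690.0 + 767.1 + 684.6 + 753.2 + 699.6 + 758.5 + 787.6 + 721.7) / 9 = 724.4000
Moving ranges: 32.7, 77.1, 82.5, 68.6, 53.6, 58.9, 29.1, 65.9; M̄R̄ = 468.4000 / 8 = 58.5500
LCL = X̄ − 3·M̄R̄/d₂ = 724.4000 − 3 × 58.5500 / 1.128 = 568.6819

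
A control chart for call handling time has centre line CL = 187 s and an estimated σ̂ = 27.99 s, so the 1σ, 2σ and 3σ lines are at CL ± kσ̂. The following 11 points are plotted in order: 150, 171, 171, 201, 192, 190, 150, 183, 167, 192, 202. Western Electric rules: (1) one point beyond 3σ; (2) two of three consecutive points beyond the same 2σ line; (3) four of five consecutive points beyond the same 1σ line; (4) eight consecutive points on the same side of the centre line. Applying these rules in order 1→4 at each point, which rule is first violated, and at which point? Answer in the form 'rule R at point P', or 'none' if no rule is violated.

Zone of each point (C = within 1σ̂, B = 1σ̂–2σ̂, A = 2σ̂–3σ̂, * = beyond 3σ̂; sign = side of CL): 1:-B, 2:-C, 3:-C, 4:+C, 5:+C, 6:+C, 7:-B, 8:-C, 9:-C, 10:+C, 11:+C
No rule fires across all 11 points.

none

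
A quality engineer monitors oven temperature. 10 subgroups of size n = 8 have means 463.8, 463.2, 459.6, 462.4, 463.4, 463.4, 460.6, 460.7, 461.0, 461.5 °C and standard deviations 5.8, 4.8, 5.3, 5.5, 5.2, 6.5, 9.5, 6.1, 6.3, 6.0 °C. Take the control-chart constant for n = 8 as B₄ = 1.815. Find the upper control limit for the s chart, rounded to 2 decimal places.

s̄ = (5.8 + 4.8 + 5.3 + 5.5 + 5.2 + 6.5 + 9.5 + 6.1 + 6.3 + 6.0) / 10 = 6.1000
UCL_s = B₄·s̄ = 1.815 × 6.1000 = 11.0715

11.07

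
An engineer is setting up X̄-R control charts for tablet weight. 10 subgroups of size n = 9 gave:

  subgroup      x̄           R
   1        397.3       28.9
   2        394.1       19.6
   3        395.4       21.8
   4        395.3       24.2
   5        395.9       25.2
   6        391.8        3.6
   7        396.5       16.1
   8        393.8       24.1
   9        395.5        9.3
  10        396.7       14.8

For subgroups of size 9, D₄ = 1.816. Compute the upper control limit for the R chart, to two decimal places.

R̄ = (28.9 + 19.6 + 21.8 + 24.2 + 25.2 + 3.6 + 16.1 + 24.1 + 9.3 + 14.8) / 10 = 187.6000 / 10 = 18.7600
UCL_R = D₄·R̄ = 1.816 × 18.7600 = 34.0682

34.07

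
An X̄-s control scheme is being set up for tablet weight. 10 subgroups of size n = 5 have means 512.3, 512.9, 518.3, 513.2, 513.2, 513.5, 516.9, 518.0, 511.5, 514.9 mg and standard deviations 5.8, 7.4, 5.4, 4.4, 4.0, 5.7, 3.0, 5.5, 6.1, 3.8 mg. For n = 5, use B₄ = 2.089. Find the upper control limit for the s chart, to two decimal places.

10.67

s̄ = (5.8 + 7.4 + 5.4 + 4.4 + 4.0 + 5.7 + 3.0 + 5.5 + 6.1 + 3.8) / 10 = 5.1100
UCL_s = B₄·s̄ = 2.089 × 5.1100 = 10.6748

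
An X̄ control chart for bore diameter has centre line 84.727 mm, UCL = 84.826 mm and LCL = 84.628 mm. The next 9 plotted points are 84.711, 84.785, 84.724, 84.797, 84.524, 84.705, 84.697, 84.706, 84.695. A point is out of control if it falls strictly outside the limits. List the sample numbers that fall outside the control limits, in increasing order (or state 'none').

Compare each point to [84.628, 84.826]: sample 5 = 84.524 < LCL.

5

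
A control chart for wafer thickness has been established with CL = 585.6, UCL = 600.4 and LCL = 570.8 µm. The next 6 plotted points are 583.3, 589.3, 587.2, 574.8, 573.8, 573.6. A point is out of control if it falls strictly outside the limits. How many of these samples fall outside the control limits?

0

All 6 points lie within [570.8, 600.4].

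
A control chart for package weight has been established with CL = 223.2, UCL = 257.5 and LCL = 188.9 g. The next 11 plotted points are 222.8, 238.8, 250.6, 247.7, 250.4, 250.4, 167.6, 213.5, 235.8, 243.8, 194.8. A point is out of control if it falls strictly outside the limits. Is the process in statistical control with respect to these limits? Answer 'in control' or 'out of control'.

out of control

Compare each point to [188.9, 257.5]: sample 7 = 167.6 < LCL.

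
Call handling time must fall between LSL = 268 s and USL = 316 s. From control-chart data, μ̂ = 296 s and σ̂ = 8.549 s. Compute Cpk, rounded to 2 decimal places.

Cpu = (USL − μ̂) / (3σ̂) = (316 − 296) / (3 × 8.549) = 0.7798; Cpl = (μ̂ − LSL) / (3σ̂) = (296 − 268) / (3 × 8.549) = 1.0917; Cpk = min(Cpu, Cpl) = 0.7798

0.78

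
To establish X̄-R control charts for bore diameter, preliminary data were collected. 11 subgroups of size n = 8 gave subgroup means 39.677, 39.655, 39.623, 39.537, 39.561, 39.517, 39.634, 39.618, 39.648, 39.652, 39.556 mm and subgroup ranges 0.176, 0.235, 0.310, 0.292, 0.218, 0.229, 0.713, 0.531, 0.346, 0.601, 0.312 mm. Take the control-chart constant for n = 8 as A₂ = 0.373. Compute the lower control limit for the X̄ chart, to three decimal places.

39.473

X̄̄ = (39.677 + 39.655 + 39.623 + 39.537 + 39.561 + 39.517 + 39.634 + 39.618 + 39.648 + 39.652 + 39.556) / 11 = 435.6780 / 11 = 39.6071
R̄ = (0.176 + 0.235 + 0.310 + 0.292 + 0.218 + 0.229 + 0.713 + 0.531 + 0.346 + 0.601 + 0.312) / 11 = 3.9630 / 11 = 0.3603
LCL = X̄̄ − A₂·R̄ = 39.6071 − 0.373 × 0.3603 = 39.4727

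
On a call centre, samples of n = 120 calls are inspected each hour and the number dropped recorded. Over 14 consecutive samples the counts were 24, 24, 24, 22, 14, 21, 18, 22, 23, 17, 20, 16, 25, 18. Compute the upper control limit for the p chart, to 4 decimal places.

p̄ = Σdᵢ / (k·n) = 288 / (14 × 120) = 0.17143
UCL = p̄ + 3·√(p̄(1−p̄)/n) = 0.17143 + 3 × √(0.17143×0.82857/120) = 0.17143 + 3 × 0.03440 = 0.27464

0.2746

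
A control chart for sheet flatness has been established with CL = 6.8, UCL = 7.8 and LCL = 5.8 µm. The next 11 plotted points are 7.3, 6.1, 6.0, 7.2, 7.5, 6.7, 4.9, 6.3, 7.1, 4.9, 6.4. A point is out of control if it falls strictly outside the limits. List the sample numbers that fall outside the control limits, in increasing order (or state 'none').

Compare each point to [5.8, 7.8]: sample 7 = 4.9 < LCL; sample 10 = 4.9 < LCL.

7, 10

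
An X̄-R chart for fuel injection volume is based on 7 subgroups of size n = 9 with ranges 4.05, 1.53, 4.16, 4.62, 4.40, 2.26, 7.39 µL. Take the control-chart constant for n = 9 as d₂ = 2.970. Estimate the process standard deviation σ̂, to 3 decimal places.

R̄ = (4.05 + 1.53 + 4.16 + 4.62 + 4.40 + 2.26 + 7.39) / 7 = 4.0586
σ̂ = R̄ / d₂ = 4.0586 / 2.970 = 1.3665

1.367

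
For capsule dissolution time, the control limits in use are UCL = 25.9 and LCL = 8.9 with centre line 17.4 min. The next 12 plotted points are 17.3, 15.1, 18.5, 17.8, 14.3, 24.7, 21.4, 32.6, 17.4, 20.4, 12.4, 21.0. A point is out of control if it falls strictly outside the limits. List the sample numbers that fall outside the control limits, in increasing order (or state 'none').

8

Compare each point to [8.9, 25.9]: sample 8 = 32.6 > UCL.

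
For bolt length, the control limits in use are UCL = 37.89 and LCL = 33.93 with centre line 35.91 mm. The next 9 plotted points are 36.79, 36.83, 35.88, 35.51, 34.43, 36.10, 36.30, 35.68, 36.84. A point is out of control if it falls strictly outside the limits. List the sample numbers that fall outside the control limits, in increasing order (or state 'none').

All 9 points lie within [33.93, 37.89].

none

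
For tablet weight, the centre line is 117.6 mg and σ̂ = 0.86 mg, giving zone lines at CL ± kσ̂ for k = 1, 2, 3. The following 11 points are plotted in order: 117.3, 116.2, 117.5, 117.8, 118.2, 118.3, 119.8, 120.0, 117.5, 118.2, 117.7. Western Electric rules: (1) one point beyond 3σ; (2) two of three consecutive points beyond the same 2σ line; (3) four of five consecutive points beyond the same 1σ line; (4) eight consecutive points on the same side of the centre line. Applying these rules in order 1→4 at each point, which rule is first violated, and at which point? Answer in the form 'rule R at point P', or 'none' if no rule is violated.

Zone of each point (C = within 1σ̂, B = 1σ̂–2σ̂, A = 2σ̂–3σ̂, * = beyond 3σ̂; sign = side of CL): 1:-C, 2:-B, 3:-C, 4:+C, 5:+C, 6:+C, 7:+A, 8:+A, 9:-C, 10:+C, 11:+C
Rule 2 (two of three consecutive points beyond the same 2σ limit) is satisfied at point 8.

rule 2 at point 8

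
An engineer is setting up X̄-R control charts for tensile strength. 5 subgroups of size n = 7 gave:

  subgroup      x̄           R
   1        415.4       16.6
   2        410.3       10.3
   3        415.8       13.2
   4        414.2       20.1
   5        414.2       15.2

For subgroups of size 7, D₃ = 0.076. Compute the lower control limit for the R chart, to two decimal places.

R̄ = (16.6 + 10.3 + 13.2 + 20.1 + 15.2) / 5 = 75.4000 / 5 = 15.0800
LCL_R = D₃·R̄ = 0.076 × 15.0800 = 1.1461

1.15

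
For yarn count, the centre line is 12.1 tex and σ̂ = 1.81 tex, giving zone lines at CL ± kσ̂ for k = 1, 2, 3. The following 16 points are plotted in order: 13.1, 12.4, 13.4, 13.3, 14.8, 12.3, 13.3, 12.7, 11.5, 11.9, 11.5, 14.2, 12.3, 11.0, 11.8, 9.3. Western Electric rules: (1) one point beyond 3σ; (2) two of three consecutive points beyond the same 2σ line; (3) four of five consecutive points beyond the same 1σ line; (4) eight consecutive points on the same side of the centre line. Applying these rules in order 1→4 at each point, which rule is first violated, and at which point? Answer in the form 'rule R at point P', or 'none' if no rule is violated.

rule 4 at point 8

Zone of each point (C = within 1σ̂, B = 1σ̂–2σ̂, A = 2σ̂–3σ̂, * = beyond 3σ̂; sign = side of CL): 1:+C, 2:+C, 3:+C, 4:+C, 5:+B, 6:+C, 7:+C, 8:+C, 9:-C, 10:-C, 11:-C, 12:+B, 13:+C, 14:-C, 15:-C, 16:-B
Rule 4 (eight consecutive points on the same side of the centre line) is satisfied at point 8.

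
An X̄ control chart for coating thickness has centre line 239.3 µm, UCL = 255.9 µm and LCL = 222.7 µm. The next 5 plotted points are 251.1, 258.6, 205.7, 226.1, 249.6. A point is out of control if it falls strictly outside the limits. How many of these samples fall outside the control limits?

Compare each point to [222.7, 255.9]: sample 2 = 258.6 > UCL; sample 3 = 205.7 < LCL.

2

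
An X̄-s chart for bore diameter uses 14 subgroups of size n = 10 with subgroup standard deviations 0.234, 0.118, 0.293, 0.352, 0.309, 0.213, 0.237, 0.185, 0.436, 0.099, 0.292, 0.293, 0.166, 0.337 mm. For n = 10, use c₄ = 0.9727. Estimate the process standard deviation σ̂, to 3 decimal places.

0.262

s̄ = (0.234 + 0.118 + 0.293 + 0.352 + 0.309 + 0.213 + 0.237 + 0.185 + 0.436 + 0.099 + 0.292 + 0.293 + 0.166 + 0.337) / 14 = 0.2546
σ̂ = s̄ / c₄ = 0.2546 / 0.9727 = 0.2617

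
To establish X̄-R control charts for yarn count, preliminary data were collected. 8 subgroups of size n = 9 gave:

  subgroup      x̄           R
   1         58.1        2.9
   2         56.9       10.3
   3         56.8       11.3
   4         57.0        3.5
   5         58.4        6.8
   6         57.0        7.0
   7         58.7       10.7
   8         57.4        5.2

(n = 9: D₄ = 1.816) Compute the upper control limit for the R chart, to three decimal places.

R̄ = (2.9 + 10.3 + 11.3 + 3.5 + 6.8 + 7.0 + 10.7 + 5.2) / 8 = 57.7000 / 8 = 7.2125
UCL_R = D₄·R̄ = 1.816 × 7.2125 = 13.0979

13.098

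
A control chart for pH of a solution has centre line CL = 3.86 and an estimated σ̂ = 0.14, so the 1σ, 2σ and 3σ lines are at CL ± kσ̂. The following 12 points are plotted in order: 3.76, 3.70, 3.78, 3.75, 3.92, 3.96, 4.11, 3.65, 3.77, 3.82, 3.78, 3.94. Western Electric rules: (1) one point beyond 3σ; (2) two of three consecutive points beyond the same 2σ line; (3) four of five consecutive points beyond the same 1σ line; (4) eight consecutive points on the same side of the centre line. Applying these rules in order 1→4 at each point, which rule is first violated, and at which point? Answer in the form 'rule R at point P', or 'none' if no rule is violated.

Zone of each point (C = within 1σ̂, B = 1σ̂–2σ̂, A = 2σ̂–3σ̂, * = beyond 3σ̂; sign = side of CL): 1:-C, 2:-B, 3:-C, 4:-C, 5:+C, 6:+C, 7:+B, 8:-B, 9:-C, 10:-C, 11:-C, 12:+C
No rule fires across all 12 points.

none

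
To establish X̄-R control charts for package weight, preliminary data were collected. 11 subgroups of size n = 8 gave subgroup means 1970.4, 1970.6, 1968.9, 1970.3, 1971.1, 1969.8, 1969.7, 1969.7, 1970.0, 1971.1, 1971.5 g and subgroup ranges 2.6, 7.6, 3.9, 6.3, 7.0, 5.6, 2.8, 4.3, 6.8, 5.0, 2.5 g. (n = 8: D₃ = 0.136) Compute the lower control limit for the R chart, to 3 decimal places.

R̄ = (2.6 + 7.6 + 3.9 + 6.3 + 7.0 + 5.6 + 2.8 + 4.3 + 6.8 + 5.0 + 2.5) / 11 = 54.4000 / 11 = 4.9455
LCL_R = D₃·R̄ = 0.136 × 4.9455 = 0.6726

0.673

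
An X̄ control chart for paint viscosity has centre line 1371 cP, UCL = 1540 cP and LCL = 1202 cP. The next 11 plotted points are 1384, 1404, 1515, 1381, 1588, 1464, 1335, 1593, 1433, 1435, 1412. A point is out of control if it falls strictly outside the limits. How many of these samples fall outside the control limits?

Compare each point to [1202, 1540]: sample 5 = 1588 > UCL; sample 8 = 1593 > UCL.

2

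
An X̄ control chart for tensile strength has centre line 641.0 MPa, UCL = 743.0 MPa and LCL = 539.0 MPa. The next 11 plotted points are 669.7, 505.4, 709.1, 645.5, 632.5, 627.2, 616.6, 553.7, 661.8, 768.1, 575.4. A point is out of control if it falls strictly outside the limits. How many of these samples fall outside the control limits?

Compare each point to [539.0, 743.0]: sample 2 = 505.4 < LCL; sample 10 = 768.1 > UCL.

2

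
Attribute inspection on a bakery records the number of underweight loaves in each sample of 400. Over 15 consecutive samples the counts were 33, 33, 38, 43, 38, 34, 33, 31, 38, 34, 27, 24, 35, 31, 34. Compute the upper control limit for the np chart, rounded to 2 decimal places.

50.41

p̄ = Σdᵢ / (k·n) = 506 / (15 × 400) = 0.08433
UCL = np̄ + 3·√(np̄(1−p̄)) = 33.7333 + 3 × √(33.7333×0.91567) = 33.7333 + 3 × 5.5577 = 50.4066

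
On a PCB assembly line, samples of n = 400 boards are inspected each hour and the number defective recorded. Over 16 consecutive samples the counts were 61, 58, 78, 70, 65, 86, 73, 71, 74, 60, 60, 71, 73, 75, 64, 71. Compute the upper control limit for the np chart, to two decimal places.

92.09

p̄ = Σdᵢ / (k·n) = 1110 / (16 × 400) = 0.17344
UCL = np̄ + 3·√(np̄(1−p̄)) = 69.3750 + 3 × √(69.3750×0.82656) = 69.3750 + 3 × 7.5725 = 92.0925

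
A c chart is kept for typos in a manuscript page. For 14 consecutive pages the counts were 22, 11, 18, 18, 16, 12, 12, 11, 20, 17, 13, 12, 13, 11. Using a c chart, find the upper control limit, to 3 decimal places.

c̄ = (22 + 11 + 18 + 18 + 16 + 12 + 12 + 11 + 20 + 17 + 13 + 12 + 13 + 11) / 14 = 206 / 14 = 14.7143
UCL = c̄ + 3√c̄ = 14.7143 + 3 × √14.7143 = 14.7143 + 3 × 3.8359 = 26.2220

26.222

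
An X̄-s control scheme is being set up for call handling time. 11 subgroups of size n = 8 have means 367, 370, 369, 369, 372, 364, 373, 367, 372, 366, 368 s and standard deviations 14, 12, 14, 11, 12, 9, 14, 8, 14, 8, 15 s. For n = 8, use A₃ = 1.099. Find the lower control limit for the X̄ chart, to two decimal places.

355.73

X̄̄ = (367 + 370 + 369 + 369 + 372 + 364 + 373 + 367 + 372 + 366 + 368) / 11 = 368.8182
s̄ = (14 + 12 + 14 + 11 + 12 + 9 + 14 + 8 + 14 + 8 + 15) / 11 = 11.9091
LCL = X̄̄ − A₃·s̄ = 368.8182 − 1.099 × 11.9091 = 355.7301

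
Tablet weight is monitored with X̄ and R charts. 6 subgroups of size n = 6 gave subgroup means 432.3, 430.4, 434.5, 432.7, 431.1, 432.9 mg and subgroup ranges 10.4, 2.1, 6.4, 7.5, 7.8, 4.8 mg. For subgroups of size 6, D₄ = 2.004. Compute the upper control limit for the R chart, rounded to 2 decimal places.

13.03

R̄ = (10.4 + 2.1 + 6.4 + 7.5 + 7.8 + 4.8) / 6 = 39.0000 / 6 = 6.5000
UCL_R = D₄·R̄ = 2.004 × 6.5000 = 13.0260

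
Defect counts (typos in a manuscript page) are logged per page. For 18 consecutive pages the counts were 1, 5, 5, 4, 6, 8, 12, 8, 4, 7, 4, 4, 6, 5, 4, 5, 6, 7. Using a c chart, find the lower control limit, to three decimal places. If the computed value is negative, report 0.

0.000

c̄ = (1 + 5 + 5 + 4 + 6 + 8 + 12 + 8 + 4 + 7 + 4 + 4 + 6 + 5 + 4 + 5 + 6 + 7) / 18 = 101 / 18 = 5.6111
LCL = c̄ − 3√c̄ = 5.6111 − 3 × 2.3688 = -1.4952 → 0 (cannot be negative)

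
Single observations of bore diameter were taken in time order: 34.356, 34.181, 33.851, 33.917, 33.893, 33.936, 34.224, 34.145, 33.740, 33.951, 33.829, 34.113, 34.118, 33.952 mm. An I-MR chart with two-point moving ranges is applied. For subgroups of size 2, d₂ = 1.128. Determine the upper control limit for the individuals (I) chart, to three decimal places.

X̄ = (34.356 + 34.181 + 33.851 + 33.917 + 33.893 + 33.936 + 34.224 + 34.145 + 33.740 + 33.951 + 33.829 + 34.113 + 34.118 + 33.952) / 14 = 34.0147
Moving ranges: 0.175, 0.330, 0.066, 0.024, 0.043, 0.288, 0.079, 0.405, 0.211, 0.122, 0.284, 0.005, 0.166; M̄R̄ = 2.1980 / 13 = 0.1691
UCL = X̄ + 3·M̄R̄/d₂ = 34.0147 + 3 × 0.1691 / 1.128 = 34.4644

34.464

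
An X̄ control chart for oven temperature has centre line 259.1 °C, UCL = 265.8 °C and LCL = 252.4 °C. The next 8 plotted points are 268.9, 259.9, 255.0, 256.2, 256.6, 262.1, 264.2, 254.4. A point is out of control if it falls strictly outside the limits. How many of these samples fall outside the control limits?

Compare each point to [252.4, 265.8]: sample 1 = 268.9 > UCL.

1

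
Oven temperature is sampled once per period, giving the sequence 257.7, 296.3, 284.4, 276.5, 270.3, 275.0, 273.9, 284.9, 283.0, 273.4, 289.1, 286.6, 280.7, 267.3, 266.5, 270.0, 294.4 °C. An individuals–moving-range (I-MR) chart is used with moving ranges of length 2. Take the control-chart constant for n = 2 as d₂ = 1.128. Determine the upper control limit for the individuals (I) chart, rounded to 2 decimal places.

304.68

X̄ = (257.7 + 296.3 + 284.4 + 276.5 + 270.3 + 275.0 + 273.9 + 284.9 + 283.0 + 273.4 + 289.1 + 286.6 + 280.7 + 267.3 + 266.5 + 270.0 + 294.4) / 17 = 278.2353
Moving ranges: 38.6, 11.9, 7.9, 6.2, 4.7, 1.1, 11.0, 1.9, 9.6, 15.7, 2.5, 5.9, 13.4, 0.8, 3.5, 24.4; M̄R̄ = 159.1000 / 16 = 9.9437
UCL = X̄ + 3·M̄R̄/d₂ = 278.2353 + 3 × 9.9437 / 1.128 = 304.6814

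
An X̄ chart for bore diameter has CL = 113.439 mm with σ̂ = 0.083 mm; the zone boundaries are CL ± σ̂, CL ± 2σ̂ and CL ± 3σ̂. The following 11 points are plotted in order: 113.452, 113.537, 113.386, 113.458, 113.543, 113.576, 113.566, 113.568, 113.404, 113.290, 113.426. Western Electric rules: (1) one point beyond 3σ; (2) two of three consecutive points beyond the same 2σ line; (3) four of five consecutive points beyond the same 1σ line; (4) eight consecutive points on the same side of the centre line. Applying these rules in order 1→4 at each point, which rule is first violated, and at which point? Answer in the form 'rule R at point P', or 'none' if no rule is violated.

Zone of each point (C = within 1σ̂, B = 1σ̂–2σ̂, A = 2σ̂–3σ̂, * = beyond 3σ̂; sign = side of CL): 1:+C, 2:+B, 3:-C, 4:+C, 5:+B, 6:+B, 7:+B, 8:+B, 9:-C, 10:-B, 11:-C
Rule 3 (four of five consecutive points beyond the same 1σ limit) is satisfied at point 8.

rule 3 at point 8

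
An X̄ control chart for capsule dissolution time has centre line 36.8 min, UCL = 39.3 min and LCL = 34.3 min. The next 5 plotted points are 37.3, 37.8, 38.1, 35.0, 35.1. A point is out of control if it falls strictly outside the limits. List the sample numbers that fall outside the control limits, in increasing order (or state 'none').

none

All 5 points lie within [34.3, 39.3].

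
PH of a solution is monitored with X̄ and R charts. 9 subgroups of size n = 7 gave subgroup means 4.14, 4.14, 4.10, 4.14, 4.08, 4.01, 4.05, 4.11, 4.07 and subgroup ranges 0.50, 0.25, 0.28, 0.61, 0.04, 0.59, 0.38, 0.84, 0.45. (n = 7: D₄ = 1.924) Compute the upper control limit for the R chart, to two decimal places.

R̄ = (0.50 + 0.25 + 0.28 + 0.61 + 0.04 + 0.59 + 0.38 + 0.84 + 0.45) / 9 = 3.9400 / 9 = 0.4378
UCL_R = D₄·R̄ = 1.924 × 0.4378 = 0.8423

0.84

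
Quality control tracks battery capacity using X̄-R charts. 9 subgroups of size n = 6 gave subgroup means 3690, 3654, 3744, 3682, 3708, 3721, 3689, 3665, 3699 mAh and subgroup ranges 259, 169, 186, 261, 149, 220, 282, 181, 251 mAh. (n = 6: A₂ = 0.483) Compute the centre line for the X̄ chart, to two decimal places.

X̄̄ = (3690 + 3654 + 3744 + 3682 + 3708 + 3721 + 3689 + 3665 + 3699) / 9 = 33252.0000 / 9 = 3694.6667
CL = X̄̄ = 3694.6667

3694.67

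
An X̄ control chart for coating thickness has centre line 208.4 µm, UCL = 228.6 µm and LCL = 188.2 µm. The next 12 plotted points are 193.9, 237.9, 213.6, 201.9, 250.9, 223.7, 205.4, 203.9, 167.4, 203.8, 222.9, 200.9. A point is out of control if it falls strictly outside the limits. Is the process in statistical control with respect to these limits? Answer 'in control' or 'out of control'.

Compare each point to [188.2, 228.6]: sample 2 = 237.9 > UCL; sample 5 = 250.9 > UCL; sample 9 = 167.4 < LCL.

out of control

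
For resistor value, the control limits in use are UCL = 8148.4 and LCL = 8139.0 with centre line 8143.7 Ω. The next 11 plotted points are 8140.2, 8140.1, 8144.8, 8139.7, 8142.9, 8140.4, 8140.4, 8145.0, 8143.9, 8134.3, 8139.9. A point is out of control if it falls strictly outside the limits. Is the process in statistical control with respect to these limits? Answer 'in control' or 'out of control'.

out of control

Compare each point to [8139.0, 8148.4]: sample 10 = 8134.3 < LCL.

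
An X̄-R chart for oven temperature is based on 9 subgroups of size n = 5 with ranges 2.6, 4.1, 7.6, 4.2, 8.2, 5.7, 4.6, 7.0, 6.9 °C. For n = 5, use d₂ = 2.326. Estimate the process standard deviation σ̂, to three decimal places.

R̄ = (2.6 + 4.1 + 7.6 + 4.2 + 8.2 + 5.7 + 4.6 + 7.0 + 6.9) / 9 = 5.6556
σ̂ = R̄ / d₂ = 5.6556 / 2.326 = 2.4315

2.431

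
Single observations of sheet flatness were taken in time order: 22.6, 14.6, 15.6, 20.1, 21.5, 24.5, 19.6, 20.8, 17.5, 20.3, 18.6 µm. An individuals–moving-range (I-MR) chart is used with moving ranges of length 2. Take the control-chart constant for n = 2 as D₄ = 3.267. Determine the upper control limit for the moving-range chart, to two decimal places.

10.39

Moving ranges: 8.0, 1.0, 4.5, 1.4, 3.0, 4.9, 1.2, 3.3, 2.8, 1.7; M̄R̄ = 31.8000 / 10 = 3.1800
UCL_MR = D₄·M̄R̄ = 3.267 × 3.1800 = 10.3891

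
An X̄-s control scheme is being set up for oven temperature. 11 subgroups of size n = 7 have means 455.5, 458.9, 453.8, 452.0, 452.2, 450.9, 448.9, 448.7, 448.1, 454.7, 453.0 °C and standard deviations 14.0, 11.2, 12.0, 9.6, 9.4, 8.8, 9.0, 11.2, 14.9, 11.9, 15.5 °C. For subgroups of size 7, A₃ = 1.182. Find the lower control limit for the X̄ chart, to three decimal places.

438.727

X̄̄ = (455.5 + 458.9 + 453.8 + 452.0 + 452.2 + 450.9 + 448.9 + 448.7 + 448.1 + 454.7 + 453.0) / 11 = 452.4273
s̄ = (14.0 + 11.2 + 12.0 + 9.6 + 9.4 + 8.8 + 9.0 + 11.2 + 14.9 + 11.9 + 15.5) / 11 = 11.5909
LCL = X̄̄ − A₃·s̄ = 452.4273 − 1.182 × 11.5909 = 438.7268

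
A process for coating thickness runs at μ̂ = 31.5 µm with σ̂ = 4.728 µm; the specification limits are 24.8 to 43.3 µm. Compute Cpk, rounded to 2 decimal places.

0.47

Cpu = (USL − μ̂) / (3σ̂) = (43.3 − 31.5) / (3 × 4.728) = 0.8319; Cpl = (μ̂ − LSL) / (3σ̂) = (31.5 − 24.8) / (3 × 4.728) = 0.4724; Cpk = min(Cpu, Cpl) = 0.4724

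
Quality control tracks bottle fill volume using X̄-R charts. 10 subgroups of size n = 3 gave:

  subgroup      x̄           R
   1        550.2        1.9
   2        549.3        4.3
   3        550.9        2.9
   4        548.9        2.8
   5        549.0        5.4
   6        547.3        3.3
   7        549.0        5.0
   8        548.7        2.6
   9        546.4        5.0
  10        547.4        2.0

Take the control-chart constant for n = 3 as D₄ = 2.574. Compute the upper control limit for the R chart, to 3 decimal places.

R̄ = (1.9 + 4.3 + 2.9 + 2.8 + 5.4 + 3.3 + 5.0 + 2.6 + 5.0 + 2.0) / 10 = 35.2000 / 10 = 3.5200
UCL_R = D₄·R̄ = 2.574 × 3.5200 = 9.0605

9.060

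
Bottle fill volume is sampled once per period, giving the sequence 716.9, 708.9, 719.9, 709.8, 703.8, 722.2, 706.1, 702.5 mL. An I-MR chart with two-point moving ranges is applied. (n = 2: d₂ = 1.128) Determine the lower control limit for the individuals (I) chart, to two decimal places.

683.45

X̄ = (716.9 + 708.9 + 719.9 + 709.8 + 703.8 + 722.2 + 706.1 + 702.5) / 8 = 711.2625
Moving ranges: 8.0, 11.0, 10.1, 6.0, 18.4, 16.1, 3.6; M̄R̄ = 73.2000 / 7 = 10.4571
LCL = X̄ − 3·M̄R̄/d₂ = 711.2625 − 3 × 10.4571 / 1.128 = 683.4509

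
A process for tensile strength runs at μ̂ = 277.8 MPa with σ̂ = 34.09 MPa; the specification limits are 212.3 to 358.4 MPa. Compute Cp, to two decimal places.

0.71

Cp = (USL − LSL) / (6σ̂) = (358.4 − 212.3) / (6 × 34.09) = 146.1000 / 204.5400 = 0.7143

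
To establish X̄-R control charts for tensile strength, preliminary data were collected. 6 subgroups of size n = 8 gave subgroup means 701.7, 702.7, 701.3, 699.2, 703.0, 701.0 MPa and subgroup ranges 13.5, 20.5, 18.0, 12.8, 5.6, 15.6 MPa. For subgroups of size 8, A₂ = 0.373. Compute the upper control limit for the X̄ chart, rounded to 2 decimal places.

X̄̄ = (701.7 + 702.7 + 701.3 + 699.2 + 703.0 + 701.0) / 6 = 4208.9000 / 6 = 701.4833
R̄ = (13.5 + 20.5 + 18.0 + 12.8 + 5.6 + 15.6) / 6 = 86.0000 / 6 = 14.3333
UCL = X̄̄ + A₂·R̄ = 701.4833 + 0.373 × 14.3333 = 706.8297

706.83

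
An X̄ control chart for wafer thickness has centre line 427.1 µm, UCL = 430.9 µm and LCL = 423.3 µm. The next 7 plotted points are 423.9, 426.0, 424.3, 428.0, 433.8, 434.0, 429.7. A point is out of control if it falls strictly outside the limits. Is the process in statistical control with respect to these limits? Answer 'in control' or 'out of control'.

out of control

Compare each point to [423.3, 430.9]: sample 5 = 433.8 > UCL; sample 6 = 434.0 > UCL.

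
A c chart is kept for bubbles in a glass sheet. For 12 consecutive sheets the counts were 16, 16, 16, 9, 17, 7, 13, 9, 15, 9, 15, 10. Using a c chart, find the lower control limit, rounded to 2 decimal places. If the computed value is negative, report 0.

c̄ = (16 + 16 + 16 + 9 + 17 + 7 + 13 + 9 + 15 + 9 + 15 + 10) / 12 = 152 / 12 = 12.6667
LCL = c̄ − 3√c̄ = 12.6667 − 3 × 3.5590 = 1.9896

1.99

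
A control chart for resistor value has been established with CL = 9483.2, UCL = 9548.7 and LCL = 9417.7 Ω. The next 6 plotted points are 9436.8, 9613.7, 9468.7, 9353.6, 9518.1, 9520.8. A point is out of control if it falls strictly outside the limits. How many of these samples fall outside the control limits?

Compare each point to [9417.7, 9548.7]: sample 2 = 9613.7 > UCL; sample 4 = 9353.6 < LCL.

2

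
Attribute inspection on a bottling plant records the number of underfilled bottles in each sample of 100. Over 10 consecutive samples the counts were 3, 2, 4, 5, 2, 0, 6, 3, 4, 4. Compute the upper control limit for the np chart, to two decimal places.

8.66

p̄ = Σdᵢ / (k·n) = 33 / (10 × 100) = 0.03300
UCL = np̄ + 3·√(np̄(1−p̄)) = 3.3000 + 3 × √(3.3000×0.96700) = 3.3000 + 3 × 1.7864 = 8.6591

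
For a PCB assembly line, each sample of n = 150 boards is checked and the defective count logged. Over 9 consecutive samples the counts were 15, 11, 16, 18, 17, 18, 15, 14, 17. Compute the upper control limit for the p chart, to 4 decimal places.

p̄ = Σdᵢ / (k·n) = 141 / (9 × 150) = 0.10444
UCL = p̄ + 3·√(p̄(1−p̄)/n) = 0.10444 + 3 × √(0.10444×0.89556/150) = 0.10444 + 3 × 0.02497 = 0.17936

0.1794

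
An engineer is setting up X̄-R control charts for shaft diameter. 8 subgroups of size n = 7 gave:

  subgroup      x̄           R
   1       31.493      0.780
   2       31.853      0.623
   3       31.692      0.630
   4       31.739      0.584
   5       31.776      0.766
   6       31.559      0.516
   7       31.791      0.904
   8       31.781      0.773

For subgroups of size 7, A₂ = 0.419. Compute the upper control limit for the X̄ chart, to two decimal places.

X̄̄ = (31.493 + 31.853 + 31.692 + 31.739 + 31.776 + 31.559 + 31.791 + 31.781) / 8 = 253.6840 / 8 = 31.7105
R̄ = (0.780 + 0.623 + 0.630 + 0.584 + 0.766 + 0.516 + 0.904 + 0.773) / 8 = 5.5760 / 8 = 0.6970
UCL = X̄̄ + A₂·R̄ = 31.7105 + 0.419 × 0.6970 = 32.0025

32.00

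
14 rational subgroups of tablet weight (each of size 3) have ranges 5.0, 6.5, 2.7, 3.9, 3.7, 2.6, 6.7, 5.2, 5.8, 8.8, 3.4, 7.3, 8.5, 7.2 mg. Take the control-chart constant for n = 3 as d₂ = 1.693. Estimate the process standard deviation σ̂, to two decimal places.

R̄ = (5.0 + 6.5 + 2.7 + 3.9 + 3.7 + 2.6 + 6.7 + 5.2 + 5.8 + 8.8 + 3.4 + 7.3 + 8.5 + 7.2) / 14 = 5.5214
σ̂ = R̄ / d₂ = 5.5214 / 1.693 = 3.2613

3.26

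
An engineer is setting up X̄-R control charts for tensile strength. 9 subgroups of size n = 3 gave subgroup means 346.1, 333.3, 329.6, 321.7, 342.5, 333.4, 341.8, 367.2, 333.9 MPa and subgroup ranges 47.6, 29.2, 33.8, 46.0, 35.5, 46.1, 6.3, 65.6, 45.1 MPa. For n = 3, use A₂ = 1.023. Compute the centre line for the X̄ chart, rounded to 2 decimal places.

X̄̄ = (346.1 + 333.3 + 329.6 + 321.7 + 342.5 + 333.4 + 341.8 + 367.2 + 333.9) / 9 = 3049.5000 / 9 = 338.8333
CL = X̄̄ = 338.8333

338.83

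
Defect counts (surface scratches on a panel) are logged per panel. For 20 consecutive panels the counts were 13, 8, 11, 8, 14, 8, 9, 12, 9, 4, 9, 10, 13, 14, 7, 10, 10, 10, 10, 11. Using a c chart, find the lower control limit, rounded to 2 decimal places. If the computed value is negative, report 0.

c̄ = (13 + 8 + 11 + 8 + 14 + 8 + 9 + 12 + 9 + 4 + 9 + 10 + 13 + 14 + 7 + 10 + 10 + 10 + 10 + 11) / 20 = 200 / 20 = 10.0000
LCL = c̄ − 3√c̄ = 10.0000 − 3 × 3.1623 = 0.5132

0.51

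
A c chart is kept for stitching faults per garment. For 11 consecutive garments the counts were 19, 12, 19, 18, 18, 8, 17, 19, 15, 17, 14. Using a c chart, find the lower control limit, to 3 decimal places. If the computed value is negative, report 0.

c̄ = (19 + 12 + 19 + 18 + 18 + 8 + 17 + 19 + 15 + 17 + 14) / 11 = 176 / 11 = 16.0000
LCL = c̄ − 3√c̄ = 16.0000 − 3 × 4.0000 = 4.0000

4.000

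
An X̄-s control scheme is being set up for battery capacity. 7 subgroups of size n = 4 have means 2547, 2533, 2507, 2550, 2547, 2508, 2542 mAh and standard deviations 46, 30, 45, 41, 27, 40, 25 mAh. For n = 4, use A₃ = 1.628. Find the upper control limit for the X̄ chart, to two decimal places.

X̄̄ = (2547 + 2533 + 2507 + 2550 + 2547 + 2508 + 2542) / 7 = 2533.4286
s̄ = (46 + 30 + 45 + 41 + 27 + 40 + 25) / 7 = 36.2857
UCL = X̄̄ + A₃·s̄ = 2533.4286 + 1.628 × 36.2857 = 2592.5017

2592.50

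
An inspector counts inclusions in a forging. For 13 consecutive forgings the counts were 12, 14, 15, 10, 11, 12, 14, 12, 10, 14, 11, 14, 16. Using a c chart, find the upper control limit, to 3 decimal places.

23.380

c̄ = (12 + 14 + 15 + 10 + 11 + 12 + 14 + 12 + 10 + 14 + 11 + 14 + 16) / 13 = 165 / 13 = 12.6923
UCL = c̄ + 3√c̄ = 12.6923 + 3 × √12.6923 = 12.6923 + 3 × 3.5626 = 23.3802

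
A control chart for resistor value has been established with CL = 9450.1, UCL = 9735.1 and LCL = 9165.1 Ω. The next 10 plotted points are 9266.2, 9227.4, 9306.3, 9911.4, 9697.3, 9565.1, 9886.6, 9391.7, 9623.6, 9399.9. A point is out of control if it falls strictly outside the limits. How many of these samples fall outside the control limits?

Compare each point to [9165.1, 9735.1]: sample 4 = 9911.4 > UCL; sample 7 = 9886.6 > UCL.

2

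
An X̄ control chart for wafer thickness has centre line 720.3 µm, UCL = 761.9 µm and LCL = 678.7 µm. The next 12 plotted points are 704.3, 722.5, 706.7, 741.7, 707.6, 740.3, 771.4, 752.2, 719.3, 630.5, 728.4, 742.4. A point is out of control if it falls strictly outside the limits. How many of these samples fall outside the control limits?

Compare each point to [678.7, 761.9]: sample 7 = 771.4 > UCL; sample 10 = 630.5 < LCL.

2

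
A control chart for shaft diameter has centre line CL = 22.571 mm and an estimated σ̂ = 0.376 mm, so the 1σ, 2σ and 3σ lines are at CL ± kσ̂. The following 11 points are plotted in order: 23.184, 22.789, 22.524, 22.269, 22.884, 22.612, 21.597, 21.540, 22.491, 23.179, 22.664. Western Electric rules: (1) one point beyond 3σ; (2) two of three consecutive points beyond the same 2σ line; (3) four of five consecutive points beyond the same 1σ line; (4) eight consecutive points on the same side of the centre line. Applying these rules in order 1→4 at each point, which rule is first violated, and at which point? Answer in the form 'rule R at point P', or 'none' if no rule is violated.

Zone of each point (C = within 1σ̂, B = 1σ̂–2σ̂, A = 2σ̂–3σ̂, * = beyond 3σ̂; sign = side of CL): 1:+B, 2:+C, 3:-C, 4:-C, 5:+C, 6:+C, 7:-A, 8:-A, 9:-C, 10:+B, 11:+C
Rule 2 (two of three consecutive points beyond the same 2σ limit) is satisfied at point 8.

rule 2 at point 8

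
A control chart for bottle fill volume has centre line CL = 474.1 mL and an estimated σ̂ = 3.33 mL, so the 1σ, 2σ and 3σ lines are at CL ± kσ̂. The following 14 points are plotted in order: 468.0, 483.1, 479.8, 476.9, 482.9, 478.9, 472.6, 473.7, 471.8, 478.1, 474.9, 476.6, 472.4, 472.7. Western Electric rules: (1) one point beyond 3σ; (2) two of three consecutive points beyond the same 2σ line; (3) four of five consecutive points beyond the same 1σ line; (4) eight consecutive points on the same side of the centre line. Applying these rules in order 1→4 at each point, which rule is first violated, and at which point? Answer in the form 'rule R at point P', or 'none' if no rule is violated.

rule 3 at point 6

Zone of each point (C = within 1σ̂, B = 1σ̂–2σ̂, A = 2σ̂–3σ̂, * = beyond 3σ̂; sign = side of CL): 1:-B, 2:+A, 3:+B, 4:+C, 5:+A, 6:+B, 7:-C, 8:-C, 9:-C, 10:+B, 11:+C, 12:+C, 13:-C, 14:-C
Rule 3 (four of five consecutive points beyond the same 1σ limit) is satisfied at point 6.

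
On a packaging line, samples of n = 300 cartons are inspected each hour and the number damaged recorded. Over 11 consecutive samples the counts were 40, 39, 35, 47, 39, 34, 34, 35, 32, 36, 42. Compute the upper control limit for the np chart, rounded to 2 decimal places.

p̄ = Σdᵢ / (k·n) = 413 / (11 × 300) = 0.12515
UCL = np̄ + 3·√(np̄(1−p̄)) = 37.5455 + 3 × √(37.5455×0.87485) = 37.5455 + 3 × 5.7312 = 54.7390

54.74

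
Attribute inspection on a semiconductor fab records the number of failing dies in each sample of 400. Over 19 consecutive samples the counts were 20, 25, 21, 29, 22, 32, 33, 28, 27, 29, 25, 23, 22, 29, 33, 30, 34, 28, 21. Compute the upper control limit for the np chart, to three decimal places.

p̄ = Σdᵢ / (k·n) = 511 / (19 × 400) = 0.06724
UCL = np̄ + 3·√(np̄(1−p̄)) = 26.8947 + 3 × √(26.8947×0.93276) = 26.8947 + 3 × 5.0086 = 41.9206

41.921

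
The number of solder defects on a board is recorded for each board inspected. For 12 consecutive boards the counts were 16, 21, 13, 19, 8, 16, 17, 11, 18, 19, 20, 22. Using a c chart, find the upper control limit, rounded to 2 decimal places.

c̄ = (16 + 21 + 13 + 19 + 8 + 16 + 17 + 11 + 18 + 19 + 20 + 22) / 12 = 200 / 12 = 16.6667
UCL = c̄ + 3√c̄ = 16.6667 + 3 × √16.6667 = 16.6667 + 3 × 4.0825 = 28.9141

28.91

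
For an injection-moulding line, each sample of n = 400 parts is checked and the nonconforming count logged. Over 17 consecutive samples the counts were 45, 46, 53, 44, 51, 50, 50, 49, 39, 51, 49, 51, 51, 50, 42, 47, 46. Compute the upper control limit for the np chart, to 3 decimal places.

p̄ = Σdᵢ / (k·n) = 814 / (17 × 400) = 0.11971
UCL = np̄ + 3·√(np̄(1−p̄)) = 47.8824 + 3 × √(47.8824×0.88029) = 47.8824 + 3 × 6.4923 = 67.3594

67.359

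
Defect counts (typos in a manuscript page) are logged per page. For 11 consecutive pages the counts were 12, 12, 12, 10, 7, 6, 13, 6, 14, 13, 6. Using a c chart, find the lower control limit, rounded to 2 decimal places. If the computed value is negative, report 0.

0.56

c̄ = (12 + 12 + 12 + 10 + 7 + 6 + 13 + 6 + 14 + 13 + 6) / 11 = 111 / 11 = 10.0909
LCL = c̄ − 3√c̄ = 10.0909 − 3 × 3.1766 = 0.5611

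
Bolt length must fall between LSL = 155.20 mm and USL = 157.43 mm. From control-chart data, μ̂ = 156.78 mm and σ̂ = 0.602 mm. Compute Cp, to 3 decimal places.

Cp = (USL − LSL) / (6σ̂) = (157.43 − 155.20) / (6 × 0.602) = 2.2300 / 3.6120 = 0.6174

0.617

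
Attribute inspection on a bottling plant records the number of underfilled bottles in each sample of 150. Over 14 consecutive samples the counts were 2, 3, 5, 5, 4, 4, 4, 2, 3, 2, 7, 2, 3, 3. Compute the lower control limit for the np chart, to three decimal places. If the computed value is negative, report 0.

p̄ = Σdᵢ / (k·n) = 49 / (14 × 150) = 0.02333
LCL = np̄ − 3·√(np̄(1−p̄)) = 3.5000 − 3 × 1.8489 = -2.0466 → 0 (negative, so LCL = 0)

0.000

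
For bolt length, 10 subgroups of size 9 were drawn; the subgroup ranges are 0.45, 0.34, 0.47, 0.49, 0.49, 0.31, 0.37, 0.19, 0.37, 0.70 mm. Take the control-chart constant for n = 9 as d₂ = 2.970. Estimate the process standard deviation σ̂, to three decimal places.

0.141

R̄ = (0.45 + 0.34 + 0.47 + 0.49 + 0.49 + 0.31 + 0.37 + 0.19 + 0.37 + 0.70) / 10 = 0.4180
σ̂ = R̄ / d₂ = 0.4180 / 2.970 = 0.1407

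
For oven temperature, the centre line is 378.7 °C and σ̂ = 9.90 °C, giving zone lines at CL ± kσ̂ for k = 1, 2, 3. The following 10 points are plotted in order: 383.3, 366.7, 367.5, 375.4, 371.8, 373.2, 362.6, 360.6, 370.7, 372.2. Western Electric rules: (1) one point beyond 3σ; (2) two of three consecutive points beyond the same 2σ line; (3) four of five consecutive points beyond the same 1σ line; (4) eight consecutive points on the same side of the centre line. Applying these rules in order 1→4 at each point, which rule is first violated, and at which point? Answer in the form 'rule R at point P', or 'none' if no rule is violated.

Zone of each point (C = within 1σ̂, B = 1σ̂–2σ̂, A = 2σ̂–3σ̂, * = beyond 3σ̂; sign = side of CL): 1:+C, 2:-B, 3:-B, 4:-C, 5:-C, 6:-C, 7:-B, 8:-B, 9:-C, 10:-C
Rule 4 (eight consecutive points on the same side of the centre line) is satisfied at point 9.

rule 4 at point 9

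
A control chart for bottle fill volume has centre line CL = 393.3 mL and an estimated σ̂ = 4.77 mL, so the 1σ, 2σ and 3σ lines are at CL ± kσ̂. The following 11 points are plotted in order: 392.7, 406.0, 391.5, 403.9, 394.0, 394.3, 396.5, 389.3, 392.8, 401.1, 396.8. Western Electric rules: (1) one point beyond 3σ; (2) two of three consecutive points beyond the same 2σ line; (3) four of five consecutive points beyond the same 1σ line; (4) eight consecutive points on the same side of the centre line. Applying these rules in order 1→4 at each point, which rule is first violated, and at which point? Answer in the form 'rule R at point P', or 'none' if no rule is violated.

rule 2 at point 4

Zone of each point (C = within 1σ̂, B = 1σ̂–2σ̂, A = 2σ̂–3σ̂, * = beyond 3σ̂; sign = side of CL): 1:-C, 2:+A, 3:-C, 4:+A, 5:+C, 6:+C, 7:+C, 8:-C, 9:-C, 10:+B, 11:+C
Rule 2 (two of three consecutive points beyond the same 2σ limit) is satisfied at point 4.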